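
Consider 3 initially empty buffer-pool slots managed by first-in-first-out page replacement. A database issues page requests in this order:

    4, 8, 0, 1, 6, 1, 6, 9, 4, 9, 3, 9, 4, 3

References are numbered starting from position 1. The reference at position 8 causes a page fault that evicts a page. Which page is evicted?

0

pos 1: 4 -> miss, frames [4]
pos 2: 8 -> miss, frames [4, 8]
pos 3: 0 -> miss, frames [4, 8, 0]
pos 4: 1 -> miss, evict 4, frames [8, 0, 1]
pos 5: 6 -> miss, evict 8, frames [0, 1, 6]
pos 6: 1 -> hit
pos 7: 6 -> hit
pos 8: 9 -> miss, evict 0, frames [1, 6, 9]
At position 8, page 0 is evicted.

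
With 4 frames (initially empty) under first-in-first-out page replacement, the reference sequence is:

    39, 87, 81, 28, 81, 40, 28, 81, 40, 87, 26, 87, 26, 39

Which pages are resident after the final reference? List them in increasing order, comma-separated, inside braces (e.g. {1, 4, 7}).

{26, 39, 40, 87}

39: fault, frames (39)
87: fault, frames (39 87)
81: fault, frames (39 87 81)
28: fault, frames (39 87 81 28)
81: hit
40: fault, evict 39, frames (87 81 28 40)
28: hit
81: hit
40: hit
87: hit
26: fault, evict 87, frames (81 28 40 26)
87: fault, evict 81, frames (28 40 26 87)
26: hit
39: fault, evict 28, frames (40 26 87 39)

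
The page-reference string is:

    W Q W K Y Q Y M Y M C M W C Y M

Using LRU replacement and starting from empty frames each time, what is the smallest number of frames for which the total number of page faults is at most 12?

f=1: 16 faults
f=2: 11 faults
f=3: 10 faults
f=4: 7 faults
f=5: 7 faults
f=6: 6 faults
Smallest f with faults ≤ 12 is 2.

2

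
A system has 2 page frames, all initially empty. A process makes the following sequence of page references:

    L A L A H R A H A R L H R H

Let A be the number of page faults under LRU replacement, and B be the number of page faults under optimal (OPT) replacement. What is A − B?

2

Under LRU: F F . . F F F F . F F F F . → 10 faults.
Under OPT: F F . . F F . F . F F . F . → 8 faults.
A − B = 10 − 8 = 2.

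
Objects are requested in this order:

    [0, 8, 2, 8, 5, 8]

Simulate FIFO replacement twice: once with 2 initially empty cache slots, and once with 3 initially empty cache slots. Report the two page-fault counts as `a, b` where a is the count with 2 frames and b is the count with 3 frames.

5, 4

2 frames: F F F . F F → 5 faults.
3 frames: F F F . F . → 4 faults.
4 < 5: adding a frame reduced faults, as is typical.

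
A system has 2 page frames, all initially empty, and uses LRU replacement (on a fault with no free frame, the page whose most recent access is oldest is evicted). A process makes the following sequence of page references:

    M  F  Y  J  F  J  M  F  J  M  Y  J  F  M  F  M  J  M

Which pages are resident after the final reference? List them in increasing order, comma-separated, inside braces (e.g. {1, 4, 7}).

M: miss, frames (M)
F: miss, frames (M F)
Y: miss, evict M, frames (F Y)
J: miss, evict F, frames (Y J)
F: miss, evict Y, frames (J F)
J: hit
M: miss, evict F, frames (J M)
F: miss, evict J, frames (M F)
J: miss, evict M, frames (F J)
M: miss, evict F, frames (J M)
Y: miss, evict J, frames (M Y)
J: miss, evict M, frames (Y J)
F: miss, evict Y, frames (J F)
M: miss, evict J, frames (F M)
F: hit
M: hit
J: miss, evict F, frames (M J)
M: hit

{J, M}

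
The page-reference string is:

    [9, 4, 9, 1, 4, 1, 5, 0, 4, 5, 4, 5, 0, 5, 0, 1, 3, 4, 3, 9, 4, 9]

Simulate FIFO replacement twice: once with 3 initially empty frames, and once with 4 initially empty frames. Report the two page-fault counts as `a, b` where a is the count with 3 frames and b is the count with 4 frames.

3 frames: F F . F . . F F F . . . . . . F F . . F F . → 10 faults.
4 frames: F F . F . . F F . . . . . . . . F F . F . . → 8 faults.
8 < 10: adding a frame reduced faults, as is typical.

10, 8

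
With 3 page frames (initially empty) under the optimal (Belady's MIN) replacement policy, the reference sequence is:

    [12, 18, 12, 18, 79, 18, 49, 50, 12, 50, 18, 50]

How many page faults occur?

5

12 → fault, frames [12]
18 → fault, frames [12, 18]
12 → hit
18 → hit
79 → fault, frames [12, 18, 79]
18 → hit
49 → fault, evict 79, frames [12, 18, 49]
50 → fault, evict 49, frames [12, 18, 50]
12 → hit
50 → hit
18 → hit
50 → hit
Page faults: 5.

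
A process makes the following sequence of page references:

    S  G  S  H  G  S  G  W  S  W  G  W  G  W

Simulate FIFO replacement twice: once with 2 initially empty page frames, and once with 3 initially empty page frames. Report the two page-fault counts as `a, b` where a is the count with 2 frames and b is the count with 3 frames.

2 frames: F F . F . F F F F . F F . . → 9 faults.
3 frames: F F . F . . . F F . F . . . → 6 faults.
6 < 9: adding a frame reduced faults, as is typical.

9, 6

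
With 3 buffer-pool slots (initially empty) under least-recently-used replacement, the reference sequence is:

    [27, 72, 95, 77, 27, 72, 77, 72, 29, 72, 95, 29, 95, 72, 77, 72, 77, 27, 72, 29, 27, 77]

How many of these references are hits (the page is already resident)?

10

27: fault, frames [27]
72: fault, frames [27, 72]
95: fault, frames [27, 72, 95]
77: fault, evict 27, frames [72, 95, 77]
27: fault, evict 72, frames [95, 77, 27]
72: fault, evict 95, frames [77, 27, 72]
77: hit
72: hit
29: fault, evict 27, frames [77, 72, 29]
72: hit
95: fault, evict 77, frames [29, 72, 95]
29: hit
95: hit
72: hit
77: fault, evict 29, frames [95, 72, 77]
72: hit
77: hit
27: fault, evict 95, frames [72, 77, 27]
72: hit
29: fault, evict 77, frames [27, 72, 29]
27: hit
77: fault, evict 72, frames [29, 27, 77]
Hits: 10.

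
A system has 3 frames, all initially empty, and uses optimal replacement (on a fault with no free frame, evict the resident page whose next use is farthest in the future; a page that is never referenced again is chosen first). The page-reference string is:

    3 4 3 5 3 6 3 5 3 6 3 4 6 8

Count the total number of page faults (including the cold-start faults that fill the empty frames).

3: fault, frames (3)
4: fault, frames (3 4)
3: hit
5: fault, frames (3 4 5)
3: hit
6: fault, evict 4, frames (3 5 6)
3: hit
5: hit
3: hit
6: hit
3: hit
4: fault, evict 5, frames (3 6 4)
6: hit
8: fault, evict 4, frames (3 6 8)
Page faults: 6.

6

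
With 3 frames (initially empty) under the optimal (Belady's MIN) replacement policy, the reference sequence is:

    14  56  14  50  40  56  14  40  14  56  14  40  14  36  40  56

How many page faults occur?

5

14: fault, frames [14]
56: fault, frames [14, 56]
14: hit
50: fault, frames [14, 56, 50]
40: fault, evict 50, frames [14, 56, 40]
56: hit
14: hit
40: hit
14: hit
56: hit
14: hit
40: hit
14: hit
36: fault, evict 14, frames [56, 40, 36]
40: hit
56: hit
Page faults: 5.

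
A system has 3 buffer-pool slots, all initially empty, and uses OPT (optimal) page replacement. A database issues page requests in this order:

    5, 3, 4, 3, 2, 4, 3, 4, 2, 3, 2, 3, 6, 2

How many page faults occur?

5

5 → fault, frames {5}
3 → fault, frames {5,3}
4 → fault, frames {5,3,4}
3 → hit
2 → fault, evict 5, frames {3,4,2}
4 → hit
3 → hit
4 → hit
2 → hit
3 → hit
2 → hit
3 → hit
6 → fault, evict 4, frames {3,2,6}
2 → hit
Page faults: 5.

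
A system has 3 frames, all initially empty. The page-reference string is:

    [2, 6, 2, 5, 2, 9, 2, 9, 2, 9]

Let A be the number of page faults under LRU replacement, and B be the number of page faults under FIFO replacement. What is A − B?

-1

Under LRU: F F . F . F . . . . → 4 faults.
Under FIFO: F F . F . F F . . . → 5 faults.
A − B = 4 − 5 = -1.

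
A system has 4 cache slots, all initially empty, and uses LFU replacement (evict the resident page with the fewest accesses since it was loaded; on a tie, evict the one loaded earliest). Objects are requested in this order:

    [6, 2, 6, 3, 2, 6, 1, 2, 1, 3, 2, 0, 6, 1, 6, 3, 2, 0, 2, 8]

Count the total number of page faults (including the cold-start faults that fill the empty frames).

8

6 -> fault, frames [6]
2 -> fault, frames [6, 2]
6 -> hit
3 -> fault, frames [6, 2, 3]
2 -> hit
6 -> hit
1 -> fault, frames [6, 2, 3, 1]
2 -> hit
1 -> hit
3 -> hit
2 -> hit
0 -> fault, evict 3, frames [6, 2, 1, 0]
6 -> hit
1 -> hit
6 -> hit
3 -> fault, evict 0, frames [6, 2, 1, 3]
2 -> hit
0 -> fault, evict 3, frames [6, 2, 1, 0]
2 -> hit
8 -> fault, evict 0, frames [6, 2, 1, 8]
Page faults: 8.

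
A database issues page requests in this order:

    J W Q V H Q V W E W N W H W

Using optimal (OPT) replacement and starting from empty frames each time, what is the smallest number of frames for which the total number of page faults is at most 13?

f=1: 14 faults
f=2: 10 faults
f=3: 8 faults
f=4: 7 faults
f=5: 7 faults
f=6: 7 faults
f=7: 7 faults
Smallest f with faults ≤ 13 is 2.

2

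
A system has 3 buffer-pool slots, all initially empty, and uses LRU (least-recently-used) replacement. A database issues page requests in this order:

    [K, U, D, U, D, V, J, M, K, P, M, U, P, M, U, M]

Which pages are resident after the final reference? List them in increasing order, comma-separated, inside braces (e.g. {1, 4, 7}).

{M, P, U}

K: fault, frames {K}
U: fault, frames {K,U}
D: fault, frames {K,U,D}
U: hit
D: hit
V: fault, evict K, frames {U,D,V}
J: fault, evict U, frames {D,V,J}
M: fault, evict D, frames {V,J,M}
K: fault, evict V, frames {J,M,K}
P: fault, evict J, frames {M,K,P}
M: hit
U: fault, evict K, frames {P,M,U}
P: hit
M: hit
U: hit
M: hit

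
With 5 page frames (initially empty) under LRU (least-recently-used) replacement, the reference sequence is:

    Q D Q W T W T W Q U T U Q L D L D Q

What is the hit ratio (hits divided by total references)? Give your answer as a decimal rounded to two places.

Q → fault, frames (Q)
D → fault, frames (Q D)
Q → hit
W → fault, frames (D Q W)
T → fault, frames (D Q W T)
W → hit
T → hit
W → hit
Q → hit
U → fault, frames (D T W Q U)
T → hit
U → hit
Q → hit
L → fault, evict D, frames (W T U Q L)
D → fault, evict W, frames (T U Q L D)
L → hit
D → hit
Q → hit
Hits: 11 of 18 references → 11/18 = 0.6111.

0.61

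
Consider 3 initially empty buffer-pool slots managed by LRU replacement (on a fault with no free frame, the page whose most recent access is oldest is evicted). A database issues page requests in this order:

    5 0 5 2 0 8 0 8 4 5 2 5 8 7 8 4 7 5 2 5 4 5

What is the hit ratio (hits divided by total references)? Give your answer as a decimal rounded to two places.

0.41

5: miss, frames [5]
0: miss, frames [5, 0]
5: hit
2: miss, frames [0, 5, 2]
0: hit
8: miss, evict 5, frames [2, 0, 8]
0: hit
8: hit
4: miss, evict 2, frames [0, 8, 4]
5: miss, evict 0, frames [8, 4, 5]
2: miss, evict 8, frames [4, 5, 2]
5: hit
8: miss, evict 4, frames [2, 5, 8]
7: miss, evict 2, frames [5, 8, 7]
8: hit
4: miss, evict 5, frames [7, 8, 4]
7: hit
5: miss, evict 8, frames [4, 7, 5]
2: miss, evict 4, frames [7, 5, 2]
5: hit
4: miss, evict 7, frames [2, 5, 4]
5: hit
Hits: 9 of 22 references → 9/22 = 0.4091.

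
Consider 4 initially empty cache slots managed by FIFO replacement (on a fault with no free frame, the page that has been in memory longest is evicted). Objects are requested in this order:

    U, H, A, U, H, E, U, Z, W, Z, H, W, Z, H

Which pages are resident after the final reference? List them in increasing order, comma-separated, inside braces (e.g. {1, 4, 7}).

{E, H, W, Z}

U → miss, frames (U)
H → miss, frames (U H)
A → miss, frames (U H A)
U → hit
H → hit
E → miss, frames (U H A E)
U → hit
Z → miss, evict U, frames (H A E Z)
W → miss, evict H, frames (A E Z W)
Z → hit
H → miss, evict A, frames (E Z W H)
W → hit
Z → hit
H → hit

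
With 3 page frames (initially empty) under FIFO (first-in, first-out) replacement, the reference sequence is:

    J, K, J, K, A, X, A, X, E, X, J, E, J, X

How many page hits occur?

J: fault, frames [J]
K: fault, frames [J, K]
J: hit
K: hit
A: fault, frames [J, K, A]
X: fault, evict J, frames [K, A, X]
A: hit
X: hit
E: fault, evict K, frames [A, X, E]
X: hit
J: fault, evict A, frames [X, E, J]
E: hit
J: hit
X: hit
Hits: 8.

8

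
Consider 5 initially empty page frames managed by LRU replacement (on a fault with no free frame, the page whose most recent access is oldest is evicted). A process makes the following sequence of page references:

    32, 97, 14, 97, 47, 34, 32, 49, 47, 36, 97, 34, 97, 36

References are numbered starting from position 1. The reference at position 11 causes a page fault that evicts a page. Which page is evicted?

34

pos 1: 32 → miss, frames {32}
pos 2: 97 → miss, frames {32,97}
pos 3: 14 → miss, frames {32,97,14}
pos 4: 97 → hit
pos 5: 47 → miss, frames {32,14,97,47}
pos 6: 34 → miss, frames {32,14,97,47,34}
pos 7: 32 → hit
pos 8: 49 → miss, evict 14, frames {97,47,34,32,49}
pos 9: 47 → hit
pos 10: 36 → miss, evict 97, frames {34,32,49,47,36}
pos 11: 97 → miss, evict 34, frames {32,49,47,36,97}
At position 11, page 34 is evicted.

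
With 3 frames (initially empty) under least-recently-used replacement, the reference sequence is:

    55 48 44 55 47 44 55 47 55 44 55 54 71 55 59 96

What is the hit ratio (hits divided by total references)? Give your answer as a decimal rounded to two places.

0.50

55: miss, frames {55}
48: miss, frames {55,48}
44: miss, frames {55,48,44}
55: hit
47: miss, evict 48, frames {44,55,47}
44: hit
55: hit
47: hit
55: hit
44: hit
55: hit
54: miss, evict 47, frames {44,55,54}
71: miss, evict 44, frames {55,54,71}
55: hit
59: miss, evict 54, frames {71,55,59}
96: miss, evict 71, frames {55,59,96}
Hits: 8 of 16 references → 8/16 = 0.5000.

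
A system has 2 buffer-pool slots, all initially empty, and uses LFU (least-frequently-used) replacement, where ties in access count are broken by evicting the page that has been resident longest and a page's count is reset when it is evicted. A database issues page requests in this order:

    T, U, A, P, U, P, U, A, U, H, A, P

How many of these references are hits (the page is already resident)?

T → miss, frames [T]
U → miss, frames [T, U]
A → miss, evict T, frames [U, A]
P → miss, evict U, frames [A, P]
U → miss, evict A, frames [P, U]
P → hit
U → hit
A → miss, evict P, frames [U, A]
U → hit
H → miss, evict A, frames [U, H]
A → miss, evict H, frames [U, A]
P → miss, evict A, frames [U, P]
Hits: 3.

3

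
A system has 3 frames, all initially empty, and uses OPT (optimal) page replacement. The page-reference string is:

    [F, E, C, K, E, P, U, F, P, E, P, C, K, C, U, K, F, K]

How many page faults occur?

F: miss, frames (F)
E: miss, frames (F E)
C: miss, frames (F E C)
K: miss, evict C, frames (F E K)
E: hit
P: miss, evict K, frames (F E P)
U: miss, evict E, frames (F P U)
F: hit
P: hit
E: miss, evict F, frames (P U E)
P: hit
C: miss, evict E, frames (P U C)
K: miss, evict P, frames (U C K)
C: hit
U: hit
K: hit
F: miss, evict C, frames (U K F)
K: hit
Page faults: 10.

10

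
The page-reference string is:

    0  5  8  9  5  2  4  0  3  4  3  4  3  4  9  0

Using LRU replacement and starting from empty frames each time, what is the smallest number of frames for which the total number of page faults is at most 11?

f=1: 16 faults
f=2: 12 faults
f=3: 10 faults
f=4: 9 faults
f=5: 9 faults
f=6: 7 faults
f=7: 7 faults
Smallest f with faults ≤ 11 is 3.

3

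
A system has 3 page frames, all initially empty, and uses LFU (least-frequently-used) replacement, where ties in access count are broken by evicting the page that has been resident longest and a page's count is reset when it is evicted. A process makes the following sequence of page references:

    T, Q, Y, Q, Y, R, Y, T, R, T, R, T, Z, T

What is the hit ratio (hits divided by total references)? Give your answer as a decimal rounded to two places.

T: miss, frames (T)
Q: miss, frames (T Q)
Y: miss, frames (T Q Y)
Q: hit
Y: hit
R: miss, evict T, frames (Q Y R)
Y: hit
T: miss, evict R, frames (Q Y T)
R: miss, evict T, frames (Q Y R)
T: miss, evict R, frames (Q Y T)
R: miss, evict T, frames (Q Y R)
T: miss, evict R, frames (Q Y T)
Z: miss, evict T, frames (Q Y Z)
T: miss, evict Z, frames (Q Y T)
Hits: 3 of 14 references → 3/14 = 0.2143.

0.21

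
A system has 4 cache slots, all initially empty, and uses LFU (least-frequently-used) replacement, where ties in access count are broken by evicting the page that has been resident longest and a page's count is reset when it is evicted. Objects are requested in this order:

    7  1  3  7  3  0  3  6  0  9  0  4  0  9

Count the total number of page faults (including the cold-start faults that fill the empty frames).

8

7: fault, frames {7}
1: fault, frames {7,1}
3: fault, frames {7,1,3}
7: hit
3: hit
0: fault, frames {7,1,3,0}
3: hit
6: fault, evict 1, frames {7,3,0,6}
0: hit
9: fault, evict 6, frames {7,3,0,9}
0: hit
4: fault, evict 9, frames {7,3,0,4}
0: hit
9: fault, evict 4, frames {7,3,0,9}
Page faults: 8.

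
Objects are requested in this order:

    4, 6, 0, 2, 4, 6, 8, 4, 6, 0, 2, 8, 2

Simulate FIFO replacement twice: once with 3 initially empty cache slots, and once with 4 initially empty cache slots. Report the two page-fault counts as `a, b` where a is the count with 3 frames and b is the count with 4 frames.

9, 10

3 frames: F F F F F F F . . F F . . → 9 faults.
4 frames: F F F F . . F F F F F F . → 10 faults.
10 > 9: adding a frame increased faults — Belady's anomaly.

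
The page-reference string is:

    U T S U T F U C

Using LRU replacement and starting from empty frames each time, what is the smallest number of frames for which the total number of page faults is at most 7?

3

f=1: 8 faults
f=2: 8 faults
f=3: 5 faults
f=4: 5 faults
f=5: 5 faults
Smallest f with faults ≤ 7 is 3.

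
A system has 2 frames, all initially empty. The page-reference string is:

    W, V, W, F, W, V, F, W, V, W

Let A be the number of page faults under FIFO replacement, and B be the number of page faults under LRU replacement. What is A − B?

1

Under FIFO: F F . F F F F F F . → 8 faults.
Under LRU: F F . F . F F F F . → 7 faults.
A − B = 8 − 7 = 1.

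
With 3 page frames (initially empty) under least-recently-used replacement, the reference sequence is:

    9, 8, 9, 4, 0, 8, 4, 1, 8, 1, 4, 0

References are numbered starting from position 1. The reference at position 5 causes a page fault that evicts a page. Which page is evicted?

pos 1: 9: fault, frames (9)
pos 2: 8: fault, frames (9 8)
pos 3: 9: hit
pos 4: 4: fault, frames (8 9 4)
pos 5: 0: fault, evict 8, frames (9 4 0)
At position 5, page 8 is evicted.

8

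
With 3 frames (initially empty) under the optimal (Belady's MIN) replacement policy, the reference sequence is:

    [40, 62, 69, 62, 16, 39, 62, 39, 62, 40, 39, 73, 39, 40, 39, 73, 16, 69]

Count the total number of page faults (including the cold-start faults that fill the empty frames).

8

40: fault, frames (40)
62: fault, frames (40 62)
69: fault, frames (40 62 69)
62: hit
16: fault, evict 69, frames (40 62 16)
39: fault, evict 16, frames (40 62 39)
62: hit
39: hit
62: hit
40: hit
39: hit
73: fault, evict 62, frames (40 39 73)
39: hit
40: hit
39: hit
73: hit
16: fault, evict 73, frames (40 39 16)
69: fault, evict 16, frames (40 39 69)
Page faults: 8.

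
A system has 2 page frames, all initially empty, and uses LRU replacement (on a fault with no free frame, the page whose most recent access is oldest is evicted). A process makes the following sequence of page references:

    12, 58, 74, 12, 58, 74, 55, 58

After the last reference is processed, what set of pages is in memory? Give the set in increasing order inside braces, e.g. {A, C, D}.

{55, 58}

12: miss, frames {12}
58: miss, frames {12,58}
74: miss, evict 12, frames {58,74}
12: miss, evict 58, frames {74,12}
58: miss, evict 74, frames {12,58}
74: miss, evict 12, frames {58,74}
55: miss, evict 58, frames {74,55}
58: miss, evict 74, frames {55,58}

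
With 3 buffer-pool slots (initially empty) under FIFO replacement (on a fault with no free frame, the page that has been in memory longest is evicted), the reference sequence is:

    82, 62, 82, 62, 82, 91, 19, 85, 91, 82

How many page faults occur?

82: fault, frames [82]
62: fault, frames [82, 62]
82: hit
62: hit
82: hit
91: fault, frames [82, 62, 91]
19: fault, evict 82, frames [62, 91, 19]
85: fault, evict 62, frames [91, 19, 85]
91: hit
82: fault, evict 91, frames [19, 85, 82]
Page faults: 6.

6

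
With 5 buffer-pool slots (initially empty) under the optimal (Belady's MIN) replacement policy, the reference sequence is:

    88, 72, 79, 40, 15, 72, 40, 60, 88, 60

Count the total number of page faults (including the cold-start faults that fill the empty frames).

6

88: miss, frames {88}
72: miss, frames {88,72}
79: miss, frames {88,72,79}
40: miss, frames {88,72,79,40}
15: miss, frames {88,72,79,40,15}
72: hit
40: hit
60: miss, evict 15, frames {88,72,79,40,60}
88: hit
60: hit
Page faults: 6.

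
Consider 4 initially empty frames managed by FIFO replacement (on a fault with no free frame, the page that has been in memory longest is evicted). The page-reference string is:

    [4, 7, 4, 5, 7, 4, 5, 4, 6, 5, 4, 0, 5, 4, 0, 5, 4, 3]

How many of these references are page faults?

4 → miss, frames {4}
7 → miss, frames {4,7}
4 → hit
5 → miss, frames {4,7,5}
7 → hit
4 → hit
5 → hit
4 → hit
6 → miss, frames {4,7,5,6}
5 → hit
4 → hit
0 → miss, evict 4, frames {7,5,6,0}
5 → hit
4 → miss, evict 7, frames {5,6,0,4}
0 → hit
5 → hit
4 → hit
3 → miss, evict 5, frames {6,0,4,3}
Page faults: 7.

7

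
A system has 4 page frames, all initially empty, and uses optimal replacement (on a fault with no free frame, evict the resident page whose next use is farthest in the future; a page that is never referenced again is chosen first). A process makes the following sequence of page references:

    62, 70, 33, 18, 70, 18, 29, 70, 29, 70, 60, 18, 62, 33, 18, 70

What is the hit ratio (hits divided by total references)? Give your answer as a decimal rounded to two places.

62 → fault, frames (62)
70 → fault, frames (62 70)
33 → fault, frames (62 70 33)
18 → fault, frames (62 70 33 18)
70 → hit
18 → hit
29 → fault, evict 33, frames (62 70 18 29)
70 → hit
29 → hit
70 → hit
60 → fault, evict 29, frames (62 70 18 60)
18 → hit
62 → hit
33 → fault, evict 60, frames (62 70 18 33)
18 → hit
70 → hit
Hits: 9 of 16 references → 9/16 = 0.5625.

0.56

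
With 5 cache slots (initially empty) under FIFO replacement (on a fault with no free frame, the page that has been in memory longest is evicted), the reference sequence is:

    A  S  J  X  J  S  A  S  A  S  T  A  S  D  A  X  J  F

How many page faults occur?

A -> fault, frames {A}
S -> fault, frames {A,S}
J -> fault, frames {A,S,J}
X -> fault, frames {A,S,J,X}
J -> hit
S -> hit
A -> hit
S -> hit
A -> hit
S -> hit
T -> fault, frames {A,S,J,X,T}
A -> hit
S -> hit
D -> fault, evict A, frames {S,J,X,T,D}
A -> fault, evict S, frames {J,X,T,D,A}
X -> hit
J -> hit
F -> fault, evict J, frames {X,T,D,A,F}
Page faults: 8.

8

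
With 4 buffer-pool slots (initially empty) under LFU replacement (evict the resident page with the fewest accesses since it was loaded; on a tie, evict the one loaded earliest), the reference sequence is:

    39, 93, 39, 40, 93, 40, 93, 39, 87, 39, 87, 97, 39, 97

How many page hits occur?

39 -> miss, frames [39]
93 -> miss, frames [39, 93]
39 -> hit
40 -> miss, frames [39, 93, 40]
93 -> hit
40 -> hit
93 -> hit
39 -> hit
87 -> miss, frames [39, 93, 40, 87]
39 -> hit
87 -> hit
97 -> miss, evict 40, frames [39, 93, 87, 97]
39 -> hit
97 -> hit
Hits: 9.

9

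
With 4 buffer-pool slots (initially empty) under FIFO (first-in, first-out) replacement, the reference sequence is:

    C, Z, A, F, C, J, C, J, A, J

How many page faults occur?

C -> miss, frames {C}
Z -> miss, frames {C,Z}
A -> miss, frames {C,Z,A}
F -> miss, frames {C,Z,A,F}
C -> hit
J -> miss, evict C, frames {Z,A,F,J}
C -> miss, evict Z, frames {A,F,J,C}
J -> hit
A -> hit
J -> hit
Page faults: 6.

6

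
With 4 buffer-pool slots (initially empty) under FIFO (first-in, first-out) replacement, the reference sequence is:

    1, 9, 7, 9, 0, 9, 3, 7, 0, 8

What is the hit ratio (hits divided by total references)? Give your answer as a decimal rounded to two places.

1: miss, frames {1}
9: miss, frames {1,9}
7: miss, frames {1,9,7}
9: hit
0: miss, frames {1,9,7,0}
9: hit
3: miss, evict 1, frames {9,7,0,3}
7: hit
0: hit
8: miss, evict 9, frames {7,0,3,8}
Hits: 4 of 10 references → 4/10 = 0.4000.

0.40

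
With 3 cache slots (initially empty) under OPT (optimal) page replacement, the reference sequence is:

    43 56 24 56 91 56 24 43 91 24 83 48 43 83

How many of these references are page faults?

7

43 → fault, frames [43]
56 → fault, frames [43, 56]
24 → fault, frames [43, 56, 24]
56 → hit
91 → fault, evict 43, frames [56, 24, 91]
56 → hit
24 → hit
43 → fault, evict 56, frames [24, 91, 43]
91 → hit
24 → hit
83 → fault, evict 91, frames [24, 43, 83]
48 → fault, evict 24, frames [43, 83, 48]
43 → hit
83 → hit
Page faults: 7.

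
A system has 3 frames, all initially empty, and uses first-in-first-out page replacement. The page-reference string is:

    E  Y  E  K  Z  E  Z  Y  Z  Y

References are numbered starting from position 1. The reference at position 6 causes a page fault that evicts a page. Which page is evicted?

Y

pos 1: E -> miss, frames (E)
pos 2: Y -> miss, frames (E Y)
pos 3: E -> hit
pos 4: K -> miss, frames (E Y K)
pos 5: Z -> miss, evict E, frames (Y K Z)
pos 6: E -> miss, evict Y, frames (K Z E)
At position 6, page Y is evicted.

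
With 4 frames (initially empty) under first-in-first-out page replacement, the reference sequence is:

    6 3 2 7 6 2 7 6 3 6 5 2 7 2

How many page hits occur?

6: miss, frames {6}
3: miss, frames {6,3}
2: miss, frames {6,3,2}
7: miss, frames {6,3,2,7}
6: hit
2: hit
7: hit
6: hit
3: hit
6: hit
5: miss, evict 6, frames {3,2,7,5}
2: hit
7: hit
2: hit
Hits: 9.

9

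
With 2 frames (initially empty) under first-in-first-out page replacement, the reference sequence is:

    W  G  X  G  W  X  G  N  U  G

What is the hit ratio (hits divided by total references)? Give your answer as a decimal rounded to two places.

0.20

W → miss, frames (W)
G → miss, frames (W G)
X → miss, evict W, frames (G X)
G → hit
W → miss, evict G, frames (X W)
X → hit
G → miss, evict X, frames (W G)
N → miss, evict W, frames (G N)
U → miss, evict G, frames (N U)
G → miss, evict N, frames (U G)
Hits: 2 of 10 references → 2/10 = 0.2000.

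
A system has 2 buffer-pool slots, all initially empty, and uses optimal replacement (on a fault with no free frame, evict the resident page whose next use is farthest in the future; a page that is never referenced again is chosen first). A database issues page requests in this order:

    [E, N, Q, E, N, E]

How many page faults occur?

4

E → miss, frames [E]
N → miss, frames [E, N]
Q → miss, evict N, frames [E, Q]
E → hit
N → miss, evict Q, frames [E, N]
E → hit
Page faults: 4.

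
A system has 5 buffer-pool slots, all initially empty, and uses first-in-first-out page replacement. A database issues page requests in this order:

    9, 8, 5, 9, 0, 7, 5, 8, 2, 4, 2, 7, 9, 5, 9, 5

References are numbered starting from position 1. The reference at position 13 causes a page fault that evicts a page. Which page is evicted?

pos 1: 9: fault, frames {9}
pos 2: 8: fault, frames {9,8}
pos 3: 5: fault, frames {9,8,5}
pos 4: 9: hit
pos 5: 0: fault, frames {9,8,5,0}
pos 6: 7: fault, frames {9,8,5,0,7}
pos 7: 5: hit
pos 8: 8: hit
pos 9: 2: fault, evict 9, frames {8,5,0,7,2}
pos 10: 4: fault, evict 8, frames {5,0,7,2,4}
pos 11: 2: hit
pos 12: 7: hit
pos 13: 9: fault, evict 5, frames {0,7,2,4,9}
At position 13, page 5 is evicted.

5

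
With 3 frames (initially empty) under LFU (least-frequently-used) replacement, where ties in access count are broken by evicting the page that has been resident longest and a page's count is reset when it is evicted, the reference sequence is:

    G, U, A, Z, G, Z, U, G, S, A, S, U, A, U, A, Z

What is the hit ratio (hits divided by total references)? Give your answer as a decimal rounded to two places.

G → miss, frames (G)
U → miss, frames (G U)
A → miss, frames (G U A)
Z → miss, evict G, frames (U A Z)
G → miss, evict U, frames (A Z G)
Z → hit
U → miss, evict A, frames (Z G U)
G → hit
S → miss, evict U, frames (Z G S)
A → miss, evict S, frames (Z G A)
S → miss, evict A, frames (Z G S)
U → miss, evict S, frames (Z G U)
A → miss, evict U, frames (Z G A)
U → miss, evict A, frames (Z G U)
A → miss, evict U, frames (Z G A)
Z → hit
Hits: 3 of 16 references → 3/16 = 0.1875.

0.19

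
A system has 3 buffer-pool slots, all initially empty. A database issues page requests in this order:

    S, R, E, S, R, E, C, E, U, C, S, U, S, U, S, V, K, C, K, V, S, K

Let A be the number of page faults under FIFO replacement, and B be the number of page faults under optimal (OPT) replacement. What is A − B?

2

Under FIFO: F F F . . . F . F . F . . . . F F F . . F . → 10 faults.
Under OPT: F F F . . . F . F . . . . . . F F . . . F . → 8 faults.
A − B = 10 − 8 = 2.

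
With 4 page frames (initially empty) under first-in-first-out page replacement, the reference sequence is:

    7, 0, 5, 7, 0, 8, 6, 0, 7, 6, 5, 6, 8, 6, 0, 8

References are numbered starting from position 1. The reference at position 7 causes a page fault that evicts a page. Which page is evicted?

pos 1: 7 -> miss, frames (7)
pos 2: 0 -> miss, frames (7 0)
pos 3: 5 -> miss, frames (7 0 5)
pos 4: 7 -> hit
pos 5: 0 -> hit
pos 6: 8 -> miss, frames (7 0 5 8)
pos 7: 6 -> miss, evict 7, frames (0 5 8 6)
At position 7, page 7 is evicted.

7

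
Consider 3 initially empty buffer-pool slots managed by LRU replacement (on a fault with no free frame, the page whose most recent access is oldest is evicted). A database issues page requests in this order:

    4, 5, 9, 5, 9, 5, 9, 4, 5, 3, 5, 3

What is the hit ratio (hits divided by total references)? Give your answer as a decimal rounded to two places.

0.67

4 -> fault, frames [4]
5 -> fault, frames [4, 5]
9 -> fault, frames [4, 5, 9]
5 -> hit
9 -> hit
5 -> hit
9 -> hit
4 -> hit
5 -> hit
3 -> fault, evict 9, frames [4, 5, 3]
5 -> hit
3 -> hit
Hits: 8 of 12 references → 8/12 = 0.6667.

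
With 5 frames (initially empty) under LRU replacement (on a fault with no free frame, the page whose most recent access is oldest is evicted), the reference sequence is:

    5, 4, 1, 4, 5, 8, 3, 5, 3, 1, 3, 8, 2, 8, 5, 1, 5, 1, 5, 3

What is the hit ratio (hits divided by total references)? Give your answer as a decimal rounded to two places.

5 -> fault, frames {5}
4 -> fault, frames {5,4}
1 -> fault, frames {5,4,1}
4 -> hit
5 -> hit
8 -> fault, frames {1,4,5,8}
3 -> fault, frames {1,4,5,8,3}
5 -> hit
3 -> hit
1 -> hit
3 -> hit
8 -> hit
2 -> fault, evict 4, frames {5,1,3,8,2}
8 -> hit
5 -> hit
1 -> hit
5 -> hit
1 -> hit
5 -> hit
3 -> hit
Hits: 14 of 20 references → 14/20 = 0.7000.

0.70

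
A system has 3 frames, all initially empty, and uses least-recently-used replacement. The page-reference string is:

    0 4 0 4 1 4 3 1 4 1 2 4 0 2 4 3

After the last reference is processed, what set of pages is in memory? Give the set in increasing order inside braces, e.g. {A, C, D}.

{2, 3, 4}

0 → miss, frames [0]
4 → miss, frames [0, 4]
0 → hit
4 → hit
1 → miss, frames [0, 4, 1]
4 → hit
3 → miss, evict 0, frames [1, 4, 3]
1 → hit
4 → hit
1 → hit
2 → miss, evict 3, frames [4, 1, 2]
4 → hit
0 → miss, evict 1, frames [2, 4, 0]
2 → hit
4 → hit
3 → miss, evict 0, frames [2, 4, 3]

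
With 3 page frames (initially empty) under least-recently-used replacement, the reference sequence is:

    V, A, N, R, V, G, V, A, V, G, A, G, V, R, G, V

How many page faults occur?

8

V: miss, frames {V}
A: miss, frames {V,A}
N: miss, frames {V,A,N}
R: miss, evict V, frames {A,N,R}
V: miss, evict A, frames {N,R,V}
G: miss, evict N, frames {R,V,G}
V: hit
A: miss, evict R, frames {G,V,A}
V: hit
G: hit
A: hit
G: hit
V: hit
R: miss, evict A, frames {G,V,R}
G: hit
V: hit
Page faults: 8.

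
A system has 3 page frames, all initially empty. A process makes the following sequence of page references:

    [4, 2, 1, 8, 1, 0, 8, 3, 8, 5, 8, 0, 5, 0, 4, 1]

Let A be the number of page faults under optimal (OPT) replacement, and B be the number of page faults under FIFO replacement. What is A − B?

Under OPT: F F F F . F . F . F . . . . F F → 9 faults.
Under FIFO: F F F F . F . F . F F F . . F F → 11 faults.
A − B = 9 − 11 = -2.

-2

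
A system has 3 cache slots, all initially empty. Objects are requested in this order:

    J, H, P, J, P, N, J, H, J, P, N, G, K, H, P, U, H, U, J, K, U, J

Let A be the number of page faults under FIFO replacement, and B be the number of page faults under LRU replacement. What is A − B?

1

Under FIFO: F F F . . F F F . F F F F F F F . . F F . . → 15 faults.
Under LRU: F F F . . F . F . F F F F F F F . . F F . . → 14 faults.
A − B = 15 − 14 = 1.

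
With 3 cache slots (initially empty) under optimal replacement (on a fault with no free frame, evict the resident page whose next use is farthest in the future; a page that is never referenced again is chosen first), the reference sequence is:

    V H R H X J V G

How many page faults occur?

V → fault, frames [V]
H → fault, frames [V, H]
R → fault, frames [V, H, R]
H → hit
X → fault, evict R, frames [V, H, X]
J → fault, evict X, frames [V, H, J]
V → hit
G → fault, evict J, frames [V, H, G]
Page faults: 6.

6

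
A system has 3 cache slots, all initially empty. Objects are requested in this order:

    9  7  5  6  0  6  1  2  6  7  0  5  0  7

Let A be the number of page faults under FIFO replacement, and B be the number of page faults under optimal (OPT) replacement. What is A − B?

Under FIFO: F F F F F . F F F F F F . . → 11 faults.
Under OPT: F F F F F . F F . . F F . . → 9 faults.
A − B = 11 − 9 = 2.

2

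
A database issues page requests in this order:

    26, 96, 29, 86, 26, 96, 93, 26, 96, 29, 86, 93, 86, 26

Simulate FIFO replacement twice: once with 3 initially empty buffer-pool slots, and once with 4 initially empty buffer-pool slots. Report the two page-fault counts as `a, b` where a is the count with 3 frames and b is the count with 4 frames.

3 frames: F F F F F F F . . F F . . F → 10 faults.
4 frames: F F F F . . F F F F F F . F → 11 faults.
11 > 10: adding a frame increased faults — Belady's anomaly.

10, 11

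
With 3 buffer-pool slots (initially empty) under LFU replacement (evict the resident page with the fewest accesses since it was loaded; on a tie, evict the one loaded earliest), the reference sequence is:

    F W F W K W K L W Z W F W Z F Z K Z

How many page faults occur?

9

F -> fault, frames (F)
W -> fault, frames (F W)
F -> hit
W -> hit
K -> fault, frames (F W K)
W -> hit
K -> hit
L -> fault, evict F, frames (W K L)
W -> hit
Z -> fault, evict L, frames (W K Z)
W -> hit
F -> fault, evict Z, frames (W K F)
W -> hit
Z -> fault, evict F, frames (W K Z)
F -> fault, evict Z, frames (W K F)
Z -> fault, evict F, frames (W K Z)
K -> hit
Z -> hit
Page faults: 9.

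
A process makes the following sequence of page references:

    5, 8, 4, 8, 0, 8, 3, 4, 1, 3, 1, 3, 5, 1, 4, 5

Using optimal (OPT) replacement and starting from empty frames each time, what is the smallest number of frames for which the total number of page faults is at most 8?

f=1: 16 faults
f=2: 9 faults
f=3: 7 faults
f=4: 6 faults
f=5: 6 faults
f=6: 6 faults
Smallest f with faults ≤ 8 is 3.

3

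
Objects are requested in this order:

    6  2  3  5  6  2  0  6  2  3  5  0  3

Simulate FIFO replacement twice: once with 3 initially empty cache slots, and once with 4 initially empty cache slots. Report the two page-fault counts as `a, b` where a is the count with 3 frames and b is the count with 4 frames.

9, 10

3 frames: F F F F F F F . . F F . . → 9 faults.
4 frames: F F F F . . F F F F F F . → 10 faults.
10 > 9: adding a frame increased faults — Belady's anomaly.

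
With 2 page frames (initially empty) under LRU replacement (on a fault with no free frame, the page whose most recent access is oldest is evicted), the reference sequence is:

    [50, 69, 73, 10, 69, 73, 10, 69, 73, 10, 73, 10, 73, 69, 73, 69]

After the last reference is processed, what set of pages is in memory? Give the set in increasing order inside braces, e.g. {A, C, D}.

50 → miss, frames {50}
69 → miss, frames {50,69}
73 → miss, evict 50, frames {69,73}
10 → miss, evict 69, frames {73,10}
69 → miss, evict 73, frames {10,69}
73 → miss, evict 10, frames {69,73}
10 → miss, evict 69, frames {73,10}
69 → miss, evict 73, frames {10,69}
73 → miss, evict 10, frames {69,73}
10 → miss, evict 69, frames {73,10}
73 → hit
10 → hit
73 → hit
69 → miss, evict 10, frames {73,69}
73 → hit
69 → hit

{69, 73}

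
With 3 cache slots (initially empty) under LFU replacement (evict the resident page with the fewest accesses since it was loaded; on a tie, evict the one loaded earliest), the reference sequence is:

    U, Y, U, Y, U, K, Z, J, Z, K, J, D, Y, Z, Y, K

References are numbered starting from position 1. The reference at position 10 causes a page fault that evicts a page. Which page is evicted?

pos 1: U: fault, frames {U}
pos 2: Y: fault, frames {U,Y}
pos 3: U: hit
pos 4: Y: hit
pos 5: U: hit
pos 6: K: fault, frames {U,Y,K}
pos 7: Z: fault, evict K, frames {U,Y,Z}
pos 8: J: fault, evict Z, frames {U,Y,J}
pos 9: Z: fault, evict J, frames {U,Y,Z}
pos 10: K: fault, evict Z, frames {U,Y,K}
At position 10, page Z is evicted.

Z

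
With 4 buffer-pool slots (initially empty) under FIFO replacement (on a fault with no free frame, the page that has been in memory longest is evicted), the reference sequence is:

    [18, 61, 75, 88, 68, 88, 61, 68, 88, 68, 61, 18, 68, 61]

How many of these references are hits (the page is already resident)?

18: miss, frames {18}
61: miss, frames {18,61}
75: miss, frames {18,61,75}
88: miss, frames {18,61,75,88}
68: miss, evict 18, frames {61,75,88,68}
88: hit
61: hit
68: hit
88: hit
68: hit
61: hit
18: miss, evict 61, frames {75,88,68,18}
68: hit
61: miss, evict 75, frames {88,68,18,61}
Hits: 7.

7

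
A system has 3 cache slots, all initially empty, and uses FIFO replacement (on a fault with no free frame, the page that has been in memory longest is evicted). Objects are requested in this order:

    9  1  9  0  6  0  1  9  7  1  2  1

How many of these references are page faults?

8

9: miss, frames {9}
1: miss, frames {9,1}
9: hit
0: miss, frames {9,1,0}
6: miss, evict 9, frames {1,0,6}
0: hit
1: hit
9: miss, evict 1, frames {0,6,9}
7: miss, evict 0, frames {6,9,7}
1: miss, evict 6, frames {9,7,1}
2: miss, evict 9, frames {7,1,2}
1: hit
Page faults: 8.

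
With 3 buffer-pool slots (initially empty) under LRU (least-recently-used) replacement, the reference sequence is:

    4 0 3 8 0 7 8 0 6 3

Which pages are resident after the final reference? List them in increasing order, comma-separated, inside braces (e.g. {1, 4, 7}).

{0, 3, 6}

4 → fault, frames (4)
0 → fault, frames (4 0)
3 → fault, frames (4 0 3)
8 → fault, evict 4, frames (0 3 8)
0 → hit
7 → fault, evict 3, frames (8 0 7)
8 → hit
0 → hit
6 → fault, evict 7, frames (8 0 6)
3 → fault, evict 8, frames (0 6 3)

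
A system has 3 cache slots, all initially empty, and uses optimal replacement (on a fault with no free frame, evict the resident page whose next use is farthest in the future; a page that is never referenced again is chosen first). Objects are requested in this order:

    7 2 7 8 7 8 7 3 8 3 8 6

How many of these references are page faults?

5

7 -> fault, frames [7]
2 -> fault, frames [7, 2]
7 -> hit
8 -> fault, frames [7, 2, 8]
7 -> hit
8 -> hit
7 -> hit
3 -> fault, evict 2, frames [7, 8, 3]
8 -> hit
3 -> hit
8 -> hit
6 -> fault, evict 3, frames [7, 8, 6]
Page faults: 5.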